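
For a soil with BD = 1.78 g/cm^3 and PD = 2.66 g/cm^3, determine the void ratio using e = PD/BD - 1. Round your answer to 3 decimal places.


Step 1: e = PD / BD - 1
Step 2: e = 2.66 / 1.78 - 1
Step 3: e = 1.49438 - 1
Step 4: e = 0.494

0.494


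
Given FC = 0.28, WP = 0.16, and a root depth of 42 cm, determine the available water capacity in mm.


Step 1: Available water = (FC - WP) * depth * 10
Step 2: AW = (0.28 - 0.16) * 42 * 10
Step 3: AW = 0.12 * 42 * 10
Step 4: AW = 50.4 mm

50.4


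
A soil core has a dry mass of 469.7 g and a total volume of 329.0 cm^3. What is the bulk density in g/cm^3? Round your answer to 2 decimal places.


Step 1: Identify the formula: BD = dry mass / volume
Step 2: Substitute values: BD = 469.7 / 329.0
Step 3: BD = 1.43 g/cm^3

1.43


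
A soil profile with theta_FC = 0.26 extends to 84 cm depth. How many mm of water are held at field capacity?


Step 1: Water (mm) = theta_FC * depth (cm) * 10
Step 2: Water = 0.26 * 84 * 10
Step 3: Water = 218.4 mm

218.4


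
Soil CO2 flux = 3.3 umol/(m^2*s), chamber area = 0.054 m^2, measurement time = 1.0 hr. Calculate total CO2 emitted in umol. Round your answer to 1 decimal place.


Step 1: Convert time to seconds: 1.0 hr * 3600 = 3600.0 s
Step 2: Total = flux * area * time_s
Step 3: Total = 3.3 * 0.054 * 3600.0
Step 4: Total = 641.5 umol

641.5


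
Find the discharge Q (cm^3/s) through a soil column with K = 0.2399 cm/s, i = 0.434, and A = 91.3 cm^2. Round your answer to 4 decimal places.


Step 1: Apply Darcy's law: Q = K * i * A
Step 2: Q = 0.2399 * 0.434 * 91.3
Step 3: Q = 9.5058 cm^3/s

9.5058


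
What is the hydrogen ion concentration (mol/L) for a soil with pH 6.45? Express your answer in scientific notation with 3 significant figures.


Step 1: [H+] = 10^(-pH)
Step 2: [H+] = 10^(-6.45)
Step 3: [H+] = 3.55e-07 mol/L

3.55e-07


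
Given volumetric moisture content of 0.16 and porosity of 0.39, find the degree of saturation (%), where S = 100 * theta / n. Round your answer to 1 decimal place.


Step 1: S = 100 * theta_v / n
Step 2: S = 100 * 0.16 / 0.39
Step 3: S = 41.0%

41.0


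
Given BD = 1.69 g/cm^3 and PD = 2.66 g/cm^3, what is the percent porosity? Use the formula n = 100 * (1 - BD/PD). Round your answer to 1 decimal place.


Step 1: Formula: n = 100 * (1 - BD / PD)
Step 2: n = 100 * (1 - 1.69 / 2.66)
Step 3: n = 100 * (1 - 0.63534)
Step 4: n = 36.5%

36.5


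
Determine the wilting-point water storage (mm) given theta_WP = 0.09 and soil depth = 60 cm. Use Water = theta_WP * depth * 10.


Step 1: Water (mm) = theta_WP * depth * 10
Step 2: Water = 0.09 * 60 * 10
Step 3: Water = 54.0 mm

54.0


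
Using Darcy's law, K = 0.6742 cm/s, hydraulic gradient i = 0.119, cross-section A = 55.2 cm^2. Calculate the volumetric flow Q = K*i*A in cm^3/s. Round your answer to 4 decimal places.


Step 1: Apply Darcy's law: Q = K * i * A
Step 2: Q = 0.6742 * 0.119 * 55.2
Step 3: Q = 4.4287 cm^3/s

4.4287


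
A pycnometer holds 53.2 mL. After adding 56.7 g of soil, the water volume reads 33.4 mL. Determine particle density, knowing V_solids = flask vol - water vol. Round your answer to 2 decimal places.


Step 1: Volume of solids = flask volume - water volume with soil
Step 2: V_solids = 53.2 - 33.4 = 19.8 mL
Step 3: Particle density = mass / V_solids = 56.7 / 19.8 = 2.86 g/cm^3

2.86


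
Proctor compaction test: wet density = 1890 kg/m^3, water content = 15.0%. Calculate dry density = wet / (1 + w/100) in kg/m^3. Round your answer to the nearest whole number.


Step 1: Dry density = wet density / (1 + w/100)
Step 2: Dry density = 1890 / (1 + 15.0/100)
Step 3: Dry density = 1890 / 1.15
Step 4: Dry density = 1643 kg/m^3

1643


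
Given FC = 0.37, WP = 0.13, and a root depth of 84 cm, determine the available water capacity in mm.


Step 1: Available water = (FC - WP) * depth * 10
Step 2: AW = (0.37 - 0.13) * 84 * 10
Step 3: AW = 0.24 * 84 * 10
Step 4: AW = 201.6 mm

201.6


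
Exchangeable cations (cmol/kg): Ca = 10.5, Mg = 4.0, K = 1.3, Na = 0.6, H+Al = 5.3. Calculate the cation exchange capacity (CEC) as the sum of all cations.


Step 1: CEC = Ca + Mg + K + Na + (H+Al)
Step 2: CEC = 10.5 + 4.0 + 1.3 + 0.6 + 5.3
Step 3: CEC = 21.7 cmol/kg

21.7


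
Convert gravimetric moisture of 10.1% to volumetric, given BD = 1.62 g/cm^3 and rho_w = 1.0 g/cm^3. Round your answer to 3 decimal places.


Step 1: theta = (w / 100) * BD / rho_w
Step 2: theta = (10.1 / 100) * 1.62 / 1.0
Step 3: theta = 0.101 * 1.62
Step 4: theta = 0.164

0.164


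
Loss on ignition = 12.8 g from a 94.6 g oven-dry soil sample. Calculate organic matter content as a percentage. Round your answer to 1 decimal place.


Step 1: OM% = 100 * LOI / sample mass
Step 2: OM = 100 * 12.8 / 94.6
Step 3: OM = 13.5%

13.5


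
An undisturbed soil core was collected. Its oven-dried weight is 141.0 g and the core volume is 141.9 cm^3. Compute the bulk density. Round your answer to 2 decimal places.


Step 1: Identify the formula: BD = dry mass / volume
Step 2: Substitute values: BD = 141.0 / 141.9
Step 3: BD = 0.99 g/cm^3

0.99


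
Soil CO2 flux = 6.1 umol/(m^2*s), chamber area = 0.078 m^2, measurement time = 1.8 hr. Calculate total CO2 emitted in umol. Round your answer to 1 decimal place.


Step 1: Convert time to seconds: 1.8 hr * 3600 = 6480.0 s
Step 2: Total = flux * area * time_s
Step 3: Total = 6.1 * 0.078 * 6480.0
Step 4: Total = 3083.2 umol

3083.2


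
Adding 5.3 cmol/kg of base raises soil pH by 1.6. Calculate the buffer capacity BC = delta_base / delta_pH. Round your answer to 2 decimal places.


Step 1: BC = change in base / change in pH
Step 2: BC = 5.3 / 1.6
Step 3: BC = 3.31 cmol/(kg*pH unit)

3.31


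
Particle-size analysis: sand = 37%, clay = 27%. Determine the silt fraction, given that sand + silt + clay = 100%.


Step 1: sand + silt + clay = 100%
Step 2: silt = 100 - sand - clay
Step 3: silt = 100 - 37 - 27
Step 4: silt = 36%

36


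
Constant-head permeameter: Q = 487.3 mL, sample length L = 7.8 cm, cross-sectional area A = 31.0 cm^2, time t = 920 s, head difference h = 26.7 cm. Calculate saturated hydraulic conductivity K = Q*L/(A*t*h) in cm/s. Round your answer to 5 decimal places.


Step 1: K = Q * L / (A * t * h)
Step 2: Numerator = 487.3 * 7.8 = 3800.94
Step 3: Denominator = 31.0 * 920 * 26.7 = 761484.0
Step 4: K = 3800.94 / 761484.0 = 0.00499 cm/s

0.00499


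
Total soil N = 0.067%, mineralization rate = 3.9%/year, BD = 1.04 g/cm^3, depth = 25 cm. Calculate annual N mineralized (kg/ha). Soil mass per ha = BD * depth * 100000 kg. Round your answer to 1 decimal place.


Step 1: Soil mass per ha = BD * depth * 100000 = 1.04 * 25 * 100000 = 2600000 kg
Step 2: Total N pool = soil mass * N%/100 = 2600000 * 0.067/100 = 1742.0 kg/ha
Step 3: N mineralized = N pool * rate%/100 = 1742.0 * 3.9/100 = 67.9 kg/ha/yr

67.9


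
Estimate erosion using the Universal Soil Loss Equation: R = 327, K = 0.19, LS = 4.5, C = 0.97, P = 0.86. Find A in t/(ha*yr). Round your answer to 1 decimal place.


Step 1: A = R * K * LS * C * P
Step 2: R * K = 327 * 0.19 = 62.13
Step 3: (R*K) * LS = 62.13 * 4.5 = 279.585
Step 4: * C * P = 279.585 * 0.97 * 0.86 = 233.2
Step 5: A = 233.2 t/(ha*yr)

233.2


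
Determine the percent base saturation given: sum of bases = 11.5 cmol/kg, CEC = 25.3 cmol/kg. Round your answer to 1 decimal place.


Step 1: BS = 100 * (sum of bases) / CEC
Step 2: BS = 100 * 11.5 / 25.3
Step 3: BS = 45.5%

45.5


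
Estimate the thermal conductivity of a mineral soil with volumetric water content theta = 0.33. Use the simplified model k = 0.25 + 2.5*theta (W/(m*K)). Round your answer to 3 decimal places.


Step 1: k = 0.25 + 2.5 * theta
Step 2: k = 0.25 + 2.5 * 0.33
Step 3: k = 0.25 + 0.825
Step 4: k = 1.075 W/(m*K)

1.075


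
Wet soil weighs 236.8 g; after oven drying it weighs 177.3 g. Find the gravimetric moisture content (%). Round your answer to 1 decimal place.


Step 1: Water mass = wet - dry = 236.8 - 177.3 = 59.5 g
Step 2: w = 100 * water mass / dry mass
Step 3: w = 100 * 59.5 / 177.3 = 33.6%

33.6


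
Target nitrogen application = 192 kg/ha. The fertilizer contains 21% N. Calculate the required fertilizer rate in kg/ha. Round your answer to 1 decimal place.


Step 1: Fertilizer rate = target N / (N content / 100)
Step 2: Rate = 192 / (21 / 100)
Step 3: Rate = 192 / 0.21
Step 4: Rate = 914.3 kg/ha

914.3


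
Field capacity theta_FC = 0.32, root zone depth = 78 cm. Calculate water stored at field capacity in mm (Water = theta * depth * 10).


Step 1: Water (mm) = theta_FC * depth (cm) * 10
Step 2: Water = 0.32 * 78 * 10
Step 3: Water = 249.6 mm

249.6


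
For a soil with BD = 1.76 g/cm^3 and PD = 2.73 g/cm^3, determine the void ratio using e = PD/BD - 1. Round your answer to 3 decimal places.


Step 1: e = PD / BD - 1
Step 2: e = 2.73 / 1.76 - 1
Step 3: e = 1.55114 - 1
Step 4: e = 0.551

0.551


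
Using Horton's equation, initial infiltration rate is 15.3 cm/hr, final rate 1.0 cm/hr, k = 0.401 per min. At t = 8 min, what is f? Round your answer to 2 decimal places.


Step 1: f = fc + (f0 - fc) * exp(-k * t)
Step 2: exp(-0.401 * 8) = 0.040437
Step 3: f = 1.0 + (15.3 - 1.0) * 0.040437
Step 4: f = 1.0 + 14.3 * 0.040437
Step 5: f = 1.58 cm/hr

1.58


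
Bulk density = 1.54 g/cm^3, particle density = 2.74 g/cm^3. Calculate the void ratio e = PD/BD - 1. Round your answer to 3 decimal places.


Step 1: e = PD / BD - 1
Step 2: e = 2.74 / 1.54 - 1
Step 3: e = 1.77922 - 1
Step 4: e = 0.779

0.779


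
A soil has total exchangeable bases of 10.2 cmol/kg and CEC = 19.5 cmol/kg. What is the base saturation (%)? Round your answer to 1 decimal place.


Step 1: BS = 100 * (sum of bases) / CEC
Step 2: BS = 100 * 10.2 / 19.5
Step 3: BS = 52.3%

52.3


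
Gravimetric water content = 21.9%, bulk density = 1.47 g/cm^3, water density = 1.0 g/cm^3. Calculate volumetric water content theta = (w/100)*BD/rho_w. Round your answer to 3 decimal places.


Step 1: theta = (w / 100) * BD / rho_w
Step 2: theta = (21.9 / 100) * 1.47 / 1.0
Step 3: theta = 0.219 * 1.47
Step 4: theta = 0.322

0.322


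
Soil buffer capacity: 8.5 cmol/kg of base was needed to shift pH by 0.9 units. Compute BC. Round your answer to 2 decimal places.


Step 1: BC = change in base / change in pH
Step 2: BC = 8.5 / 0.9
Step 3: BC = 9.44 cmol/(kg*pH unit)

9.44


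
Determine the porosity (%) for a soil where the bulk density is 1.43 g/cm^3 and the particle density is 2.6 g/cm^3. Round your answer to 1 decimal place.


Step 1: Formula: n = 100 * (1 - BD / PD)
Step 2: n = 100 * (1 - 1.43 / 2.6)
Step 3: n = 100 * (1 - 0.55)
Step 4: n = 45.0%

45.0


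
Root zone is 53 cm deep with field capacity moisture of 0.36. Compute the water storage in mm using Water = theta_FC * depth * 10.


Step 1: Water (mm) = theta_FC * depth (cm) * 10
Step 2: Water = 0.36 * 53 * 10
Step 3: Water = 190.8 mm

190.8


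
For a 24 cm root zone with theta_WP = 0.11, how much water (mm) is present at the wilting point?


Step 1: Water (mm) = theta_WP * depth * 10
Step 2: Water = 0.11 * 24 * 10
Step 3: Water = 26.4 mm

26.4


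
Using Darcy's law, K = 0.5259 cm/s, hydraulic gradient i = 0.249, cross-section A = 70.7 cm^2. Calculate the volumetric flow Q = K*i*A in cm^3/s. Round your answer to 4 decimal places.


Step 1: Apply Darcy's law: Q = K * i * A
Step 2: Q = 0.5259 * 0.249 * 70.7
Step 3: Q = 9.2581 cm^3/s

9.2581


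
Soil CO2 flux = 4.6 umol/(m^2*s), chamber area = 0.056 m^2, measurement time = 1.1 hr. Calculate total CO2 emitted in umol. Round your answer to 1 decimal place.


Step 1: Convert time to seconds: 1.1 hr * 3600 = 3960.0 s
Step 2: Total = flux * area * time_s
Step 3: Total = 4.6 * 0.056 * 3960.0
Step 4: Total = 1020.1 umol

1020.1


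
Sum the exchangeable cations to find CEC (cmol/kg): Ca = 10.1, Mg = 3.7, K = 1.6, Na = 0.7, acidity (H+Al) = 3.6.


Step 1: CEC = Ca + Mg + K + Na + (H+Al)
Step 2: CEC = 10.1 + 3.7 + 1.6 + 0.7 + 3.6
Step 3: CEC = 19.7 cmol/kg

19.7


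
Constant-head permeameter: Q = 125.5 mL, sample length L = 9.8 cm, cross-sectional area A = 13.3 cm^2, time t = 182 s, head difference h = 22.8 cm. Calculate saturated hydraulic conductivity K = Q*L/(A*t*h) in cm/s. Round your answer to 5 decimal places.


Step 1: K = Q * L / (A * t * h)
Step 2: Numerator = 125.5 * 9.8 = 1229.9
Step 3: Denominator = 13.3 * 182 * 22.8 = 55189.68
Step 4: K = 1229.9 / 55189.68 = 0.02228 cm/s

0.02228


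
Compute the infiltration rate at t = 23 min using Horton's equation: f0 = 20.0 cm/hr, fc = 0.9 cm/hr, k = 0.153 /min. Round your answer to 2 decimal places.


Step 1: f = fc + (f0 - fc) * exp(-k * t)
Step 2: exp(-0.153 * 23) = 0.029629
Step 3: f = 0.9 + (20.0 - 0.9) * 0.029629
Step 4: f = 0.9 + 19.1 * 0.029629
Step 5: f = 1.47 cm/hr

1.47


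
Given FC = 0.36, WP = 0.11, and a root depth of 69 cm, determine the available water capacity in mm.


Step 1: Available water = (FC - WP) * depth * 10
Step 2: AW = (0.36 - 0.11) * 69 * 10
Step 3: AW = 0.25 * 69 * 10
Step 4: AW = 172.5 mm

172.5


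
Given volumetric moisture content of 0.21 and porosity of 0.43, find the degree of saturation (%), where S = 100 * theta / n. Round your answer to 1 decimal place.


Step 1: S = 100 * theta_v / n
Step 2: S = 100 * 0.21 / 0.43
Step 3: S = 48.8%

48.8


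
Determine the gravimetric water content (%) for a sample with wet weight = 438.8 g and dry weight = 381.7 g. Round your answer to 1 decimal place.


Step 1: Water mass = wet - dry = 438.8 - 381.7 = 57.1 g
Step 2: w = 100 * water mass / dry mass
Step 3: w = 100 * 57.1 / 381.7 = 15.0%

15.0


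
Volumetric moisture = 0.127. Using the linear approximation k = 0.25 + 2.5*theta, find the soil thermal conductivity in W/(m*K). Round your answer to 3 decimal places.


Step 1: k = 0.25 + 2.5 * theta
Step 2: k = 0.25 + 2.5 * 0.127
Step 3: k = 0.25 + 0.318
Step 4: k = 0.568 W/(m*K)

0.568


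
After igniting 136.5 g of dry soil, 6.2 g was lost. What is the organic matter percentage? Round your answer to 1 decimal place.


Step 1: OM% = 100 * LOI / sample mass
Step 2: OM = 100 * 6.2 / 136.5
Step 3: OM = 4.5%

4.5


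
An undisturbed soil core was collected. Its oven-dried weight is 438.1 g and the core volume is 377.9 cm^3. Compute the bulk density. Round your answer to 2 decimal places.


Step 1: Identify the formula: BD = dry mass / volume
Step 2: Substitute values: BD = 438.1 / 377.9
Step 3: BD = 1.16 g/cm^3

1.16


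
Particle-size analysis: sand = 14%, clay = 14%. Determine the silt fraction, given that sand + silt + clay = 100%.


Step 1: sand + silt + clay = 100%
Step 2: silt = 100 - sand - clay
Step 3: silt = 100 - 14 - 14
Step 4: silt = 72%

72


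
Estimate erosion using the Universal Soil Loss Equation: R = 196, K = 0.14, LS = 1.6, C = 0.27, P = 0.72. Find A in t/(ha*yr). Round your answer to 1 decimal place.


Step 1: A = R * K * LS * C * P
Step 2: R * K = 196 * 0.14 = 27.44
Step 3: (R*K) * LS = 27.44 * 1.6 = 43.904
Step 4: * C * P = 43.904 * 0.27 * 0.72 = 8.5
Step 5: A = 8.5 t/(ha*yr)

8.5


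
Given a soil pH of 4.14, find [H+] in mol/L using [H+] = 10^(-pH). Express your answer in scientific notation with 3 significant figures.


Step 1: [H+] = 10^(-pH)
Step 2: [H+] = 10^(-4.14)
Step 3: [H+] = 7.24e-05 mol/L

7.24e-05


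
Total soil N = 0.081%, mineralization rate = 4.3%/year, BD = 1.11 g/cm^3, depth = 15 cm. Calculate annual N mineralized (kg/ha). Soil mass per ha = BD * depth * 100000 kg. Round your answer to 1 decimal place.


Step 1: Soil mass per ha = BD * depth * 100000 = 1.11 * 15 * 100000 = 1665000 kg
Step 2: Total N pool = soil mass * N%/100 = 1665000 * 0.081/100 = 1348.65 kg/ha
Step 3: N mineralized = N pool * rate%/100 = 1348.65 * 4.3/100 = 58.0 kg/ha/yr

58.0


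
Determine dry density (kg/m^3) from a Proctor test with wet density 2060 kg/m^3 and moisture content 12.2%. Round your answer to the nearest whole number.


Step 1: Dry density = wet density / (1 + w/100)
Step 2: Dry density = 2060 / (1 + 12.2/100)
Step 3: Dry density = 2060 / 1.122
Step 4: Dry density = 1836 kg/m^3

1836


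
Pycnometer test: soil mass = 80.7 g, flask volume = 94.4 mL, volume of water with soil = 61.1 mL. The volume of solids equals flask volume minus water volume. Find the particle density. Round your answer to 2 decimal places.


Step 1: Volume of solids = flask volume - water volume with soil
Step 2: V_solids = 94.4 - 61.1 = 33.3 mL
Step 3: Particle density = mass / V_solids = 80.7 / 33.3 = 2.42 g/cm^3

2.42


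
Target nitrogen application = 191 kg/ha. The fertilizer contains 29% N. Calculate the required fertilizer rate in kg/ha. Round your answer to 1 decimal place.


Step 1: Fertilizer rate = target N / (N content / 100)
Step 2: Rate = 191 / (29 / 100)
Step 3: Rate = 191 / 0.29
Step 4: Rate = 658.6 kg/ha

658.6


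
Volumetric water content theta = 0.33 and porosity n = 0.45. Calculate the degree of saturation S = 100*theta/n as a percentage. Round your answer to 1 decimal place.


Step 1: S = 100 * theta_v / n
Step 2: S = 100 * 0.33 / 0.45
Step 3: S = 73.3%

73.3


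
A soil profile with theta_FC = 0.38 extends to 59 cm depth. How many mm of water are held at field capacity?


Step 1: Water (mm) = theta_FC * depth (cm) * 10
Step 2: Water = 0.38 * 59 * 10
Step 3: Water = 224.2 mm

224.2


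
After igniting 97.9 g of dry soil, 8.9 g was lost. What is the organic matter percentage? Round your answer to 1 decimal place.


Step 1: OM% = 100 * LOI / sample mass
Step 2: OM = 100 * 8.9 / 97.9
Step 3: OM = 9.1%

9.1


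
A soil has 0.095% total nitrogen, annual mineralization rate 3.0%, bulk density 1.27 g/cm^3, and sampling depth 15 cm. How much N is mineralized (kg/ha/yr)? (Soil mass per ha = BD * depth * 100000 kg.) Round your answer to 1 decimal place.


Step 1: Soil mass per ha = BD * depth * 100000 = 1.27 * 15 * 100000 = 1905000 kg
Step 2: Total N pool = soil mass * N%/100 = 1905000 * 0.095/100 = 1809.75 kg/ha
Step 3: N mineralized = N pool * rate%/100 = 1809.75 * 3.0/100 = 54.3 kg/ha/yr

54.3


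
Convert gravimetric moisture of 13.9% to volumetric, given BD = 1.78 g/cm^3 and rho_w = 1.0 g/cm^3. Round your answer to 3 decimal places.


Step 1: theta = (w / 100) * BD / rho_w
Step 2: theta = (13.9 / 100) * 1.78 / 1.0
Step 3: theta = 0.139 * 1.78
Step 4: theta = 0.247

0.247


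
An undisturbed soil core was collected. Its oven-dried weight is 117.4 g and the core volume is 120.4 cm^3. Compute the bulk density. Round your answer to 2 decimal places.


Step 1: Identify the formula: BD = dry mass / volume
Step 2: Substitute values: BD = 117.4 / 120.4
Step 3: BD = 0.98 g/cm^3

0.98


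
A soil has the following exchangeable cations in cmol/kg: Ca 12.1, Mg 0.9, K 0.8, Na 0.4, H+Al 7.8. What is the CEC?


Step 1: CEC = Ca + Mg + K + Na + (H+Al)
Step 2: CEC = 12.1 + 0.9 + 0.8 + 0.4 + 7.8
Step 3: CEC = 22.0 cmol/kg

22.0


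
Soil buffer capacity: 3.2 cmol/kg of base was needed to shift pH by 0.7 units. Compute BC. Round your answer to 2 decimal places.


Step 1: BC = change in base / change in pH
Step 2: BC = 3.2 / 0.7
Step 3: BC = 4.57 cmol/(kg*pH unit)

4.57


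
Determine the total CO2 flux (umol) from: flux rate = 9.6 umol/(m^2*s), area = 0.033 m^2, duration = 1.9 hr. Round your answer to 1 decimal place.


Step 1: Convert time to seconds: 1.9 hr * 3600 = 6840.0 s
Step 2: Total = flux * area * time_s
Step 3: Total = 9.6 * 0.033 * 6840.0
Step 4: Total = 2166.9 umol

2166.9


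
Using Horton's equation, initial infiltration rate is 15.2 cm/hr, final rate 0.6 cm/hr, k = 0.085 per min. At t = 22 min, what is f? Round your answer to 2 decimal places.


Step 1: f = fc + (f0 - fc) * exp(-k * t)
Step 2: exp(-0.085 * 22) = 0.154124
Step 3: f = 0.6 + (15.2 - 0.6) * 0.154124
Step 4: f = 0.6 + 14.6 * 0.154124
Step 5: f = 2.85 cm/hr

2.85


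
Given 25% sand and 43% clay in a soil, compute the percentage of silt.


Step 1: sand + silt + clay = 100%
Step 2: silt = 100 - sand - clay
Step 3: silt = 100 - 25 - 43
Step 4: silt = 32%

32


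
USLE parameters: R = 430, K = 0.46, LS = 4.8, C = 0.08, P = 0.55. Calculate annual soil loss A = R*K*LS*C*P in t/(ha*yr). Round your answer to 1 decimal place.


Step 1: A = R * K * LS * C * P
Step 2: R * K = 430 * 0.46 = 197.8
Step 3: (R*K) * LS = 197.8 * 4.8 = 949.44
Step 4: * C * P = 949.44 * 0.08 * 0.55 = 41.8
Step 5: A = 41.8 t/(ha*yr)

41.8


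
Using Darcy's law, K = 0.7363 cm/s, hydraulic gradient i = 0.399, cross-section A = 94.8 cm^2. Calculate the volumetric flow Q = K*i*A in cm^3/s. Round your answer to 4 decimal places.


Step 1: Apply Darcy's law: Q = K * i * A
Step 2: Q = 0.7363 * 0.399 * 94.8
Step 3: Q = 27.8507 cm^3/s

27.8507


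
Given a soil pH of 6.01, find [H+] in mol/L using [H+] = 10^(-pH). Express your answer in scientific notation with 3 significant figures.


Step 1: [H+] = 10^(-pH)
Step 2: [H+] = 10^(-6.01)
Step 3: [H+] = 9.77e-07 mol/L

9.77e-07


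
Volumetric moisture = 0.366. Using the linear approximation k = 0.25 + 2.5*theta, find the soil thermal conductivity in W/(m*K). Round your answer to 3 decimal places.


Step 1: k = 0.25 + 2.5 * theta
Step 2: k = 0.25 + 2.5 * 0.366
Step 3: k = 0.25 + 0.915
Step 4: k = 1.165 W/(m*K)

1.165


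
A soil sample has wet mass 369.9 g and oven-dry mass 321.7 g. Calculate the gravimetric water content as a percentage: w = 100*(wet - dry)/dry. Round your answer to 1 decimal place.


Step 1: Water mass = wet - dry = 369.9 - 321.7 = 48.2 g
Step 2: w = 100 * water mass / dry mass
Step 3: w = 100 * 48.2 / 321.7 = 15.0%

15.0


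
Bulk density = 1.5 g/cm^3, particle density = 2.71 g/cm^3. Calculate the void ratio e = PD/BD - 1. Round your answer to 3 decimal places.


Step 1: e = PD / BD - 1
Step 2: e = 2.71 / 1.5 - 1
Step 3: e = 1.80667 - 1
Step 4: e = 0.807

0.807


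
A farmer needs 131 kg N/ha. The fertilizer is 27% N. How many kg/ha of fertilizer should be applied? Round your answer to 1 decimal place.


Step 1: Fertilizer rate = target N / (N content / 100)
Step 2: Rate = 131 / (27 / 100)
Step 3: Rate = 131 / 0.27
Step 4: Rate = 485.2 kg/ha

485.2


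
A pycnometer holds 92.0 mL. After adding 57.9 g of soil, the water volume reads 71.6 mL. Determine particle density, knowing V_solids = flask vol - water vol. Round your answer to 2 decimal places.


Step 1: Volume of solids = flask volume - water volume with soil
Step 2: V_solids = 92.0 - 71.6 = 20.4 mL
Step 3: Particle density = mass / V_solids = 57.9 / 20.4 = 2.84 g/cm^3

2.84


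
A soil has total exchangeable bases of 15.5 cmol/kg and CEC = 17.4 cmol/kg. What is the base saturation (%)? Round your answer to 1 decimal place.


Step 1: BS = 100 * (sum of bases) / CEC
Step 2: BS = 100 * 15.5 / 17.4
Step 3: BS = 89.1%

89.1


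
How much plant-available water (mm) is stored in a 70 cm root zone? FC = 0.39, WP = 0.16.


Step 1: Available water = (FC - WP) * depth * 10
Step 2: AW = (0.39 - 0.16) * 70 * 10
Step 3: AW = 0.23 * 70 * 10
Step 4: AW = 161.0 mm

161.0


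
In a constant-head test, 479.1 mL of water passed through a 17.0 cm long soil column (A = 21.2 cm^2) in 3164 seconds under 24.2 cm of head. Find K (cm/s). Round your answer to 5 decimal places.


Step 1: K = Q * L / (A * t * h)
Step 2: Numerator = 479.1 * 17.0 = 8144.7
Step 3: Denominator = 21.2 * 3164 * 24.2 = 1623258.56
Step 4: K = 8144.7 / 1623258.56 = 0.00502 cm/s

0.00502


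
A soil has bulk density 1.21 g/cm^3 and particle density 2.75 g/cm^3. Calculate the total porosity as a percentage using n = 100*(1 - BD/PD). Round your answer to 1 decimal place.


Step 1: Formula: n = 100 * (1 - BD / PD)
Step 2: n = 100 * (1 - 1.21 / 2.75)
Step 3: n = 100 * (1 - 0.44)
Step 4: n = 56.0%

56.0


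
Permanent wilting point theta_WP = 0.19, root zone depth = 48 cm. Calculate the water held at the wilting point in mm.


Step 1: Water (mm) = theta_WP * depth * 10
Step 2: Water = 0.19 * 48 * 10
Step 3: Water = 91.2 mm

91.2


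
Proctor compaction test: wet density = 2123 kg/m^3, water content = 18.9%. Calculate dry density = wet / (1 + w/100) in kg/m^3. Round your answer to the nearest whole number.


Step 1: Dry density = wet density / (1 + w/100)
Step 2: Dry density = 2123 / (1 + 18.9/100)
Step 3: Dry density = 2123 / 1.189
Step 4: Dry density = 1786 kg/m^3

1786


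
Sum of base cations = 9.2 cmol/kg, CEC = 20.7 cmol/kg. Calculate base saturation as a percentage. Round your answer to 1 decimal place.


Step 1: BS = 100 * (sum of bases) / CEC
Step 2: BS = 100 * 9.2 / 20.7
Step 3: BS = 44.4%

44.4


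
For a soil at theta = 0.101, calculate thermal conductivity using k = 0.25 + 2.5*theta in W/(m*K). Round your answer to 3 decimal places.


Step 1: k = 0.25 + 2.5 * theta
Step 2: k = 0.25 + 2.5 * 0.101
Step 3: k = 0.25 + 0.253
Step 4: k = 0.503 W/(m*K)

0.503


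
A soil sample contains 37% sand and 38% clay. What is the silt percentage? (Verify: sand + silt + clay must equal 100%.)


Step 1: sand + silt + clay = 100%
Step 2: silt = 100 - sand - clay
Step 3: silt = 100 - 37 - 38
Step 4: silt = 25%

25


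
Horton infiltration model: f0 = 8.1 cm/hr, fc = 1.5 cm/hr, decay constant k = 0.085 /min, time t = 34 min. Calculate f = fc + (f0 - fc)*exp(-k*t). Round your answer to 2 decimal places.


Step 1: f = fc + (f0 - fc) * exp(-k * t)
Step 2: exp(-0.085 * 34) = 0.055576
Step 3: f = 1.5 + (8.1 - 1.5) * 0.055576
Step 4: f = 1.5 + 6.6 * 0.055576
Step 5: f = 1.87 cm/hr

1.87


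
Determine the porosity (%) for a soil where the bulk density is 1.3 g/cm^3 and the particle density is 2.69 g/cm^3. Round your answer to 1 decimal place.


Step 1: Formula: n = 100 * (1 - BD / PD)
Step 2: n = 100 * (1 - 1.3 / 2.69)
Step 3: n = 100 * (1 - 0.48327)
Step 4: n = 51.7%

51.7


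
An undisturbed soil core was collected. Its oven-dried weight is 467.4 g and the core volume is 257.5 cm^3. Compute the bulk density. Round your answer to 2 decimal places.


Step 1: Identify the formula: BD = dry mass / volume
Step 2: Substitute values: BD = 467.4 / 257.5
Step 3: BD = 1.82 g/cm^3

1.82


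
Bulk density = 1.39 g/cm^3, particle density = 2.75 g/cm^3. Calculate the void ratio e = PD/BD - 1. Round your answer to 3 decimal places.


Step 1: e = PD / BD - 1
Step 2: e = 2.75 / 1.39 - 1
Step 3: e = 1.97842 - 1
Step 4: e = 0.978

0.978


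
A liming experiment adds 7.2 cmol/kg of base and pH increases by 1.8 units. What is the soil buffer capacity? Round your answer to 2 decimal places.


Step 1: BC = change in base / change in pH
Step 2: BC = 7.2 / 1.8
Step 3: BC = 4.0 cmol/(kg*pH unit)

4.0


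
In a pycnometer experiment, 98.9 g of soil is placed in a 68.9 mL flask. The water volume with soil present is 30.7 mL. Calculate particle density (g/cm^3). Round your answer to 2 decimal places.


Step 1: Volume of solids = flask volume - water volume with soil
Step 2: V_solids = 68.9 - 30.7 = 38.2 mL
Step 3: Particle density = mass / V_solids = 98.9 / 38.2 = 2.59 g/cm^3

2.59


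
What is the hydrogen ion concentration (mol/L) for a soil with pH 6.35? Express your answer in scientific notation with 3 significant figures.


Step 1: [H+] = 10^(-pH)
Step 2: [H+] = 10^(-6.35)
Step 3: [H+] = 4.47e-07 mol/L

4.47e-07


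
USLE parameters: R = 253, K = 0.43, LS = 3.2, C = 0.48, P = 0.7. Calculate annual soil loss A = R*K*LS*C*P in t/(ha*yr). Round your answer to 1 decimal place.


Step 1: A = R * K * LS * C * P
Step 2: R * K = 253 * 0.43 = 108.79
Step 3: (R*K) * LS = 108.79 * 3.2 = 348.128
Step 4: * C * P = 348.128 * 0.48 * 0.7 = 117.0
Step 5: A = 117.0 t/(ha*yr)

117.0


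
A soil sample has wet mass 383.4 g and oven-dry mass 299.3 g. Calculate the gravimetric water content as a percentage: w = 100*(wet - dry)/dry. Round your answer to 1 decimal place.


Step 1: Water mass = wet - dry = 383.4 - 299.3 = 84.1 g
Step 2: w = 100 * water mass / dry mass
Step 3: w = 100 * 84.1 / 299.3 = 28.1%

28.1


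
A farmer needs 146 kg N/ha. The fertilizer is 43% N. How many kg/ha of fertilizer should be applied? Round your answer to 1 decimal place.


Step 1: Fertilizer rate = target N / (N content / 100)
Step 2: Rate = 146 / (43 / 100)
Step 3: Rate = 146 / 0.43
Step 4: Rate = 339.5 kg/ha

339.5


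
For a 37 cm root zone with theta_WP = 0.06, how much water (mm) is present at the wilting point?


Step 1: Water (mm) = theta_WP * depth * 10
Step 2: Water = 0.06 * 37 * 10
Step 3: Water = 22.2 mm

22.2


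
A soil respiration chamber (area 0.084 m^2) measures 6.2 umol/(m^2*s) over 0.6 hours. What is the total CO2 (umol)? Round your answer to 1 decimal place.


Step 1: Convert time to seconds: 0.6 hr * 3600 = 2160.0 s
Step 2: Total = flux * area * time_s
Step 3: Total = 6.2 * 0.084 * 2160.0
Step 4: Total = 1124.9 umol

1124.9


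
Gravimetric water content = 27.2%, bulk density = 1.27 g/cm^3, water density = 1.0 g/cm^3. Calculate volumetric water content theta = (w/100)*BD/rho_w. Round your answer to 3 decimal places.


Step 1: theta = (w / 100) * BD / rho_w
Step 2: theta = (27.2 / 100) * 1.27 / 1.0
Step 3: theta = 0.272 * 1.27
Step 4: theta = 0.345

0.345


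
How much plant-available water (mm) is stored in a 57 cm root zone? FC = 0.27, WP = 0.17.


Step 1: Available water = (FC - WP) * depth * 10
Step 2: AW = (0.27 - 0.17) * 57 * 10
Step 3: AW = 0.1 * 57 * 10
Step 4: AW = 57.0 mm

57.0


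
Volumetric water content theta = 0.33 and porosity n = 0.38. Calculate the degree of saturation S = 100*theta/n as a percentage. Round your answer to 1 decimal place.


Step 1: S = 100 * theta_v / n
Step 2: S = 100 * 0.33 / 0.38
Step 3: S = 86.8%

86.8


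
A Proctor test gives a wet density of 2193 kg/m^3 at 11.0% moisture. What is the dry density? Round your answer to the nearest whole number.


Step 1: Dry density = wet density / (1 + w/100)
Step 2: Dry density = 2193 / (1 + 11.0/100)
Step 3: Dry density = 2193 / 1.11
Step 4: Dry density = 1976 kg/m^3

1976


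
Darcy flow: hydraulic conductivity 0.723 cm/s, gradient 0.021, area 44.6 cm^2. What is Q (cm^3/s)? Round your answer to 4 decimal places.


Step 1: Apply Darcy's law: Q = K * i * A
Step 2: Q = 0.723 * 0.021 * 44.6
Step 3: Q = 0.6772 cm^3/s

0.6772


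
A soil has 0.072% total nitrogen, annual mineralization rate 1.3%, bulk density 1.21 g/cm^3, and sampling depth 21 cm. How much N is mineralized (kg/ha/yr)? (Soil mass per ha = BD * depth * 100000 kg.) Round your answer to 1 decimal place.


Step 1: Soil mass per ha = BD * depth * 100000 = 1.21 * 21 * 100000 = 2541000 kg
Step 2: Total N pool = soil mass * N%/100 = 2541000 * 0.072/100 = 1829.52 kg/ha
Step 3: N mineralized = N pool * rate%/100 = 1829.52 * 1.3/100 = 23.8 kg/ha/yr

23.8


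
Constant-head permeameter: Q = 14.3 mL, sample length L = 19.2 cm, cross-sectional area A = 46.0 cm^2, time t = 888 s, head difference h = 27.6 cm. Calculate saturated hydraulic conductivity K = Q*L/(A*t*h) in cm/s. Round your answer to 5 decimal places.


Step 1: K = Q * L / (A * t * h)
Step 2: Numerator = 14.3 * 19.2 = 274.56
Step 3: Denominator = 46.0 * 888 * 27.6 = 1127404.8
Step 4: K = 274.56 / 1127404.8 = 0.00024 cm/s

0.00024


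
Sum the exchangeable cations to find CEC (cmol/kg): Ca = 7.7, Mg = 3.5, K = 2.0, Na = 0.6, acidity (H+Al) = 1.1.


Step 1: CEC = Ca + Mg + K + Na + (H+Al)
Step 2: CEC = 7.7 + 3.5 + 2.0 + 0.6 + 1.1
Step 3: CEC = 14.9 cmol/kg

14.9


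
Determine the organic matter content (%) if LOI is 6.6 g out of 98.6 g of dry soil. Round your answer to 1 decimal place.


Step 1: OM% = 100 * LOI / sample mass
Step 2: OM = 100 * 6.6 / 98.6
Step 3: OM = 6.7%

6.7


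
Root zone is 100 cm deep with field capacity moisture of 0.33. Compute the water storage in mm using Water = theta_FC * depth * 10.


Step 1: Water (mm) = theta_FC * depth (cm) * 10
Step 2: Water = 0.33 * 100 * 10
Step 3: Water = 330.0 mm

330.0


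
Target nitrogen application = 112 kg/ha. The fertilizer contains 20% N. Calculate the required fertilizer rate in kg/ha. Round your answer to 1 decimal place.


Step 1: Fertilizer rate = target N / (N content / 100)
Step 2: Rate = 112 / (20 / 100)
Step 3: Rate = 112 / 0.2
Step 4: Rate = 560.0 kg/ha

560.0


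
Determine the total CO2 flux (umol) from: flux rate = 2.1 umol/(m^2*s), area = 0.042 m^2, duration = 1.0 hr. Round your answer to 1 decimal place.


Step 1: Convert time to seconds: 1.0 hr * 3600 = 3600.0 s
Step 2: Total = flux * area * time_s
Step 3: Total = 2.1 * 0.042 * 3600.0
Step 4: Total = 317.5 umol

317.5


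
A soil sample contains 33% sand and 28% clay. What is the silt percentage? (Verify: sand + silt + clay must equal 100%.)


Step 1: sand + silt + clay = 100%
Step 2: silt = 100 - sand - clay
Step 3: silt = 100 - 33 - 28
Step 4: silt = 39%

39


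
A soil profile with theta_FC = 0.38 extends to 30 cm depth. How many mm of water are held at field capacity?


Step 1: Water (mm) = theta_FC * depth (cm) * 10
Step 2: Water = 0.38 * 30 * 10
Step 3: Water = 114.0 mm

114.0


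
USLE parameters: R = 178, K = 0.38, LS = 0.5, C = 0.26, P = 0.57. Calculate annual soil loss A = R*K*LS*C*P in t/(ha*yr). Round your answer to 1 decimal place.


Step 1: A = R * K * LS * C * P
Step 2: R * K = 178 * 0.38 = 67.64
Step 3: (R*K) * LS = 67.64 * 0.5 = 33.82
Step 4: * C * P = 33.82 * 0.26 * 0.57 = 5.0
Step 5: A = 5.0 t/(ha*yr)

5.0


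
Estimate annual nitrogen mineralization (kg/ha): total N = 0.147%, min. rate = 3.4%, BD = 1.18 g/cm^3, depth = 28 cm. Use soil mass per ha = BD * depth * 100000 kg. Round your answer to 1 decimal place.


Step 1: Soil mass per ha = BD * depth * 100000 = 1.18 * 28 * 100000 = 3304000 kg
Step 2: Total N pool = soil mass * N%/100 = 3304000 * 0.147/100 = 4856.88 kg/ha
Step 3: N mineralized = N pool * rate%/100 = 4856.88 * 3.4/100 = 165.1 kg/ha/yr

165.1


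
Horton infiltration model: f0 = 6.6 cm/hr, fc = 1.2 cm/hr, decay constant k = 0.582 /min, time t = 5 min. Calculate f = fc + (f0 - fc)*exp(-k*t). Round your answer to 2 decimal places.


Step 1: f = fc + (f0 - fc) * exp(-k * t)
Step 2: exp(-0.582 * 5) = 0.054476
Step 3: f = 1.2 + (6.6 - 1.2) * 0.054476
Step 4: f = 1.2 + 5.4 * 0.054476
Step 5: f = 1.49 cm/hr

1.49


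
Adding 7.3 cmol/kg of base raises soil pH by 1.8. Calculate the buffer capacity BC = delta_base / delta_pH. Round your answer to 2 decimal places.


Step 1: BC = change in base / change in pH
Step 2: BC = 7.3 / 1.8
Step 3: BC = 4.06 cmol/(kg*pH unit)

4.06


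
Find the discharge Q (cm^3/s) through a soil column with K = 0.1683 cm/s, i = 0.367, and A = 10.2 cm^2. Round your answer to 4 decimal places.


Step 1: Apply Darcy's law: Q = K * i * A
Step 2: Q = 0.1683 * 0.367 * 10.2
Step 3: Q = 0.63 cm^3/s

0.63


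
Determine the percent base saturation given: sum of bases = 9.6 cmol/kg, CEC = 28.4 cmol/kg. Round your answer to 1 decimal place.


Step 1: BS = 100 * (sum of bases) / CEC
Step 2: BS = 100 * 9.6 / 28.4
Step 3: BS = 33.8%

33.8


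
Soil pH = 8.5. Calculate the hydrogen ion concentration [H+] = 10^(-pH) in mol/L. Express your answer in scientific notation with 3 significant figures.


Step 1: [H+] = 10^(-pH)
Step 2: [H+] = 10^(-8.5)
Step 3: [H+] = 3.16e-09 mol/L

3.16e-09


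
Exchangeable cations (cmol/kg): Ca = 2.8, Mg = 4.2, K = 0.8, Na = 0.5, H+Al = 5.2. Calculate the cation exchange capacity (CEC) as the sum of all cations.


Step 1: CEC = Ca + Mg + K + Na + (H+Al)
Step 2: CEC = 2.8 + 4.2 + 0.8 + 0.5 + 5.2
Step 3: CEC = 13.5 cmol/kg

13.5


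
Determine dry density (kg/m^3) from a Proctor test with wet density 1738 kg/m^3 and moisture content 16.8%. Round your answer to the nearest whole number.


Step 1: Dry density = wet density / (1 + w/100)
Step 2: Dry density = 1738 / (1 + 16.8/100)
Step 3: Dry density = 1738 / 1.168
Step 4: Dry density = 1488 kg/m^3

1488


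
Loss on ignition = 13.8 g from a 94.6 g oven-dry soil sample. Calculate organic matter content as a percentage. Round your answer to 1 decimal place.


Step 1: OM% = 100 * LOI / sample mass
Step 2: OM = 100 * 13.8 / 94.6
Step 3: OM = 14.6%

14.6


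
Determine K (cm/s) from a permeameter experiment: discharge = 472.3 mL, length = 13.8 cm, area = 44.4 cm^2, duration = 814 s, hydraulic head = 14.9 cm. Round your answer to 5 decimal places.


Step 1: K = Q * L / (A * t * h)
Step 2: Numerator = 472.3 * 13.8 = 6517.74
Step 3: Denominator = 44.4 * 814 * 14.9 = 538509.84
Step 4: K = 6517.74 / 538509.84 = 0.0121 cm/s

0.0121


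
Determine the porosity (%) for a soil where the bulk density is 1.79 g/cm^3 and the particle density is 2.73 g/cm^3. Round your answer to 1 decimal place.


Step 1: Formula: n = 100 * (1 - BD / PD)
Step 2: n = 100 * (1 - 1.79 / 2.73)
Step 3: n = 100 * (1 - 0.65568)
Step 4: n = 34.4%

34.4


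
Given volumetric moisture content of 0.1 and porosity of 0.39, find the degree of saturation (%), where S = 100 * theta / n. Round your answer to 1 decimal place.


Step 1: S = 100 * theta_v / n
Step 2: S = 100 * 0.1 / 0.39
Step 3: S = 25.6%

25.6


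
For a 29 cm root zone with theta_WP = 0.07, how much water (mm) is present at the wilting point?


Step 1: Water (mm) = theta_WP * depth * 10
Step 2: Water = 0.07 * 29 * 10
Step 3: Water = 20.3 mm

20.3


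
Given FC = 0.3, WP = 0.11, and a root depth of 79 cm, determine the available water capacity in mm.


Step 1: Available water = (FC - WP) * depth * 10
Step 2: AW = (0.3 - 0.11) * 79 * 10
Step 3: AW = 0.19 * 79 * 10
Step 4: AW = 150.1 mm

150.1


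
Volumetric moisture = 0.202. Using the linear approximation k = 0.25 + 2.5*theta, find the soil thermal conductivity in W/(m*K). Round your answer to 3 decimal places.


Step 1: k = 0.25 + 2.5 * theta
Step 2: k = 0.25 + 2.5 * 0.202
Step 3: k = 0.25 + 0.505
Step 4: k = 0.755 W/(m*K)

0.755


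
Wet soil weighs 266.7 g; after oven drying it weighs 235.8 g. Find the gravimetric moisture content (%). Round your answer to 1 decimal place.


Step 1: Water mass = wet - dry = 266.7 - 235.8 = 30.9 g
Step 2: w = 100 * water mass / dry mass
Step 3: w = 100 * 30.9 / 235.8 = 13.1%

13.1


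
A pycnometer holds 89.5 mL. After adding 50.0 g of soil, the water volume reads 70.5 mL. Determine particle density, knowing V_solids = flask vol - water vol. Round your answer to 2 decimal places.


Step 1: Volume of solids = flask volume - water volume with soil
Step 2: V_solids = 89.5 - 70.5 = 19.0 mL
Step 3: Particle density = mass / V_solids = 50.0 / 19.0 = 2.63 g/cm^3

2.63


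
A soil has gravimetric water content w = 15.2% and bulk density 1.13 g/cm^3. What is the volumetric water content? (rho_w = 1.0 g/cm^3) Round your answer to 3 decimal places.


Step 1: theta = (w / 100) * BD / rho_w
Step 2: theta = (15.2 / 100) * 1.13 / 1.0
Step 3: theta = 0.152 * 1.13
Step 4: theta = 0.172

0.172


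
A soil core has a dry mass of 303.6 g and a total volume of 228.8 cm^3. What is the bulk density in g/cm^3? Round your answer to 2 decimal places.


Step 1: Identify the formula: BD = dry mass / volume
Step 2: Substitute values: BD = 303.6 / 228.8
Step 3: BD = 1.33 g/cm^3

1.33


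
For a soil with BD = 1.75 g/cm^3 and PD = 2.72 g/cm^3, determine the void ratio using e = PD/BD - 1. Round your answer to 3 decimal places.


Step 1: e = PD / BD - 1
Step 2: e = 2.72 / 1.75 - 1
Step 3: e = 1.55429 - 1
Step 4: e = 0.554

0.554


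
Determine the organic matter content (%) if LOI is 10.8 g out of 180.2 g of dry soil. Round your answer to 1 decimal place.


Step 1: OM% = 100 * LOI / sample mass
Step 2: OM = 100 * 10.8 / 180.2
Step 3: OM = 6.0%

6.0


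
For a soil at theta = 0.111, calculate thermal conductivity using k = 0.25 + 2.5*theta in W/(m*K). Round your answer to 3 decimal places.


Step 1: k = 0.25 + 2.5 * theta
Step 2: k = 0.25 + 2.5 * 0.111
Step 3: k = 0.25 + 0.278
Step 4: k = 0.528 W/(m*K)

0.528
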